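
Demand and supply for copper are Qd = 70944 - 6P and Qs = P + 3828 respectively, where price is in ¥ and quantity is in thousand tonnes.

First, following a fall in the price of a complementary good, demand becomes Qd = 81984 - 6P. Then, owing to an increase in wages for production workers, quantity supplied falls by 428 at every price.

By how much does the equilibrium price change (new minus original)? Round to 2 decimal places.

Solve the original market: 70944 - 6P = P + 3828, hence P = 9588 and Q = 13416.
The new curves are Qd = 81984 - 6P (demand) and Qs = P + 3400 (supply).
New equilibrium: 81984 - 6P = P + 3400 ⇒ 78584 = 7P ⇒ P = 78584/7 ≈ 11226.2857, Q = 102384/7 ≈ 14626.2857.
ΔP = 11226.2857 − 9588 = +1638.29.

+1638.29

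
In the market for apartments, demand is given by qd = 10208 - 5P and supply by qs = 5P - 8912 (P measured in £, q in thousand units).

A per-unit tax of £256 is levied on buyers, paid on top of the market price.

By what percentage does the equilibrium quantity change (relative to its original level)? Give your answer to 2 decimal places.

-98.77

Before the shock: 10208 - 5P = 5P - 8912 ⇒ 19120 = 10P ⇒ P = 1912, q = 648.
Since buyers pay the price plus the tax, the effective demand curve becomes qd = 8928 - 5P.
Clearing the new market: 8928 - 5P = 5P - 8912, so P = 1784 and q = 8.
%Δq = (8 − 648) / 648 × 100 = -98.77%.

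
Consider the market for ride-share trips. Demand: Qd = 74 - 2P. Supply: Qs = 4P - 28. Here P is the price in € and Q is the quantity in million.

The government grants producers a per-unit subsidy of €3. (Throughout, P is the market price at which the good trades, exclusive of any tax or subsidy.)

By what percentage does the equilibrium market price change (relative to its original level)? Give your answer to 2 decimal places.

-11.76

Initially, 74 - 2P = 4P - 28, so 102 = 6P and P = 17, Q = 40.
Since sellers receive the price plus the subsidy, the effective supply curve becomes Qs = 4P - 16.
Setting them equal: 74 - 2P = 4P - 16 → 90 = 6P, so P = 15 and Q = 44.
%ΔP = (15 − 17) / 17 × 100 = -11.76%.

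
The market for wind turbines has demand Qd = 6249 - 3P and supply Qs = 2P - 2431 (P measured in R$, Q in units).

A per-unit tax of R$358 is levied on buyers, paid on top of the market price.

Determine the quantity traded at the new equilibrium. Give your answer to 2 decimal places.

611.40

Initially, 6249 - 3P = 2P - 2431, so 8680 = 5P and P = 1736, Q = 1041.
Since buyers pay the price plus the tax, the effective demand curve becomes Qd = 5175 - 3P.
New equilibrium: 5175 - 3P = 2P - 2431 ⇒ 7606 = 5P ⇒ P = 1521.2, Q = 611.4.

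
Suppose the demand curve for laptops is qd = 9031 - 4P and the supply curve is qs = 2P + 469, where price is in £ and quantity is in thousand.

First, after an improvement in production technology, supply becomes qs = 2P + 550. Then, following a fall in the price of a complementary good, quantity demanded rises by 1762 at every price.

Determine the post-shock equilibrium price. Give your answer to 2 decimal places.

Initially, 9031 - 4P = 2P + 469, so 8562 = 6P and P = 1427, q = 3323.
After the shift, demand is qd = 10793 - 4P and supply is qs = 2P + 550.
New equilibrium: 10793 - 4P = 2P + 550 ⇒ 10243 = 6P ⇒ P = 10243/6 ≈ 1707.1667, q = 11893/3 ≈ 3964.3333.

1707.17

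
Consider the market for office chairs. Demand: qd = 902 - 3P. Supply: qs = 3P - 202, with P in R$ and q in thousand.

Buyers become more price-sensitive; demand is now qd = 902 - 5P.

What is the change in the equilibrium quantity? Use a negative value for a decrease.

-138

Before the shock: 902 - 3P = 3P - 202 ⇒ 1104 = 6P ⇒ P = 184, q = 350.
The new curves are qd = 902 - 5P (demand) and qs = 3P - 202 (supply).
Equate the new curves: 902 - 5P = 3P - 202, giving 1104 = 8P, P = 138, q = 212.
Δq = 212 − 350 = -138.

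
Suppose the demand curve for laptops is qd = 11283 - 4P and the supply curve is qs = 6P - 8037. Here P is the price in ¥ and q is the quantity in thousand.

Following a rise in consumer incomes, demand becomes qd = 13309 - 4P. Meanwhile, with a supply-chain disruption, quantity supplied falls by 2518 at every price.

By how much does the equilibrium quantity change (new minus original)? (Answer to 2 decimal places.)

+208.40

Solve the original market: 11283 - 4P = 6P - 8037, hence P = 1932 and q = 3555.
The shock moves the curves to qd = 13309 - 4P and qs = 6P - 10555.
Equate the new curves: 13309 - 4P = 6P - 10555, giving 23864 = 10P, P = 2386.4, q = 3763.4.
Δq = 3763.4 − 3555 = +208.40.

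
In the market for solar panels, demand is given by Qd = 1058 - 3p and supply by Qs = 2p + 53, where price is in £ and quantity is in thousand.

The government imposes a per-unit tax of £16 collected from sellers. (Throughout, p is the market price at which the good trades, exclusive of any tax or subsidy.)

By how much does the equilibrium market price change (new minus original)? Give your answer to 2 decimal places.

Original equilibrium: 1058 - 3p = 2p + 53 gives 1005 = 5p, so p = 201 and Q = 455.
Since sellers keep the price net of the tax, the effective supply curve becomes Qs = 2p + 21.
Clearing the new market: 1058 - 3p = 2p + 21, so p = 207.4 and Q = 435.8.
Δp = 207.4 − 201 = +6.40.

+6.40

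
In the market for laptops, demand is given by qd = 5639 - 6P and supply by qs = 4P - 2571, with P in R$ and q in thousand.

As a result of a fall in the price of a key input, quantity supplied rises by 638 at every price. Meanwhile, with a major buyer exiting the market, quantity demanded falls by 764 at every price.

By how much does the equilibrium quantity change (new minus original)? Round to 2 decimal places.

Solve the original market: 5639 - 6P = 4P - 2571, hence P = 821 and q = 713.
After the shift, demand is qd = 4875 - 6P and supply is qs = 4P - 1933.
Setting them equal: 4875 - 6P = 4P - 1933 → 6808 = 10P, so P = 680.8 and q = 790.2.
Δq = 790.2 − 713 = +77.20.

+77.20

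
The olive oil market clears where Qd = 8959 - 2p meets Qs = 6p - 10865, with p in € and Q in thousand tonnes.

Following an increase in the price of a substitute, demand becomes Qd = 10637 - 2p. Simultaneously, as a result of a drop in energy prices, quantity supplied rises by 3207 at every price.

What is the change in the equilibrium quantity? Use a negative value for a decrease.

Before the shock: 8959 - 2p = 6p - 10865 ⇒ 19824 = 8p ⇒ p = 2478, Q = 4003.
The shock moves the curves to Qd = 10637 - 2p and Qs = 6p - 7658.
Clearing the new market: 10637 - 2p = 6p - 7658, so p = 2286.875 and Q = 6063.25.
ΔQ = 6063.25 − 4003 = +2060.25.

+2060.25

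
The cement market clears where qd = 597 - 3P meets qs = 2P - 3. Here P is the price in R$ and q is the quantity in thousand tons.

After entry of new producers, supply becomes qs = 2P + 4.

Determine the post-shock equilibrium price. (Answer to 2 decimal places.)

Before the shock: 597 - 3P = 2P - 3 ⇒ 600 = 5P ⇒ P = 120, q = 237.
The shock moves the curves to qd = 597 - 3P and qs = 2P + 4.
Setting them equal: 597 - 3P = 2P + 4 → 593 = 5P, so P = 118.6 and q = 241.2.

118.60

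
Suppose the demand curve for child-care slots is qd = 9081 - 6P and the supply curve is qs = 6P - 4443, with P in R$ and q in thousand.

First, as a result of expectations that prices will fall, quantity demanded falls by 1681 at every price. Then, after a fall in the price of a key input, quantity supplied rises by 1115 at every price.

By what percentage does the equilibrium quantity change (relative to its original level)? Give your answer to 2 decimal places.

-12.20

Solve the original market: 9081 - 6P = 6P - 4443, hence P = 1127 and q = 2319.
With the change applied: demand qd = 7400 - 6P, supply qs = 6P - 3328.
Equate the new curves: 7400 - 6P = 6P - 3328, giving 10728 = 12P, P = 894, q = 2036.
%Δq = (2036 − 2319) / 2319 × 100 = -12.20%.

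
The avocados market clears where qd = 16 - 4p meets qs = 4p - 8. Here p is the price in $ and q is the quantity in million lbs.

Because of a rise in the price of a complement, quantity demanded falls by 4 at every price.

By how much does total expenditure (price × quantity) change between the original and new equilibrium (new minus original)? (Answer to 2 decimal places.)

Solve the original market: 16 - 4p = 4p - 8, hence p = 3 and q = 4.
With the change applied: demand qd = 12 - 4p, supply qs = 4p - 8.
Clearing the new market: 12 - 4p = 4p - 8, so p = 2.5 and q = 2.
Expenditure moves from 3×4 = 12 to 2.5×2 = 5; change = -7.00.

-7.00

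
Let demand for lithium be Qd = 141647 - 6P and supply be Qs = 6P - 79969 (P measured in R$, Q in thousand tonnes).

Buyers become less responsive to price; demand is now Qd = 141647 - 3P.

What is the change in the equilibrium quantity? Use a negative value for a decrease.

Before the shock: 141647 - 6P = 6P - 79969 ⇒ 221616 = 12P ⇒ P = 18468, Q = 30839.
The shock moves the curves to Qd = 141647 - 3P and Qs = 6P - 79969.
New equilibrium: 141647 - 3P = 6P - 79969 ⇒ 221616 = 9P ⇒ P = 24624, Q = 67775.
ΔQ = 67775 − 30839 = +36936.

+36936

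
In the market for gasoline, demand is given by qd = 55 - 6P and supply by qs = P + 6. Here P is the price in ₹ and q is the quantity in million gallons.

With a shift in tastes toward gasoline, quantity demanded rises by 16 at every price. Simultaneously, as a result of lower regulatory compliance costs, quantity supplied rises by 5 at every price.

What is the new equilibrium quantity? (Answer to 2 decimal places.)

Before the shock: 55 - 6P = P + 6 ⇒ 49 = 7P ⇒ P = 7, q = 13.
The shock moves the curves to qd = 71 - 6P and qs = P + 11.
Setting them equal: 71 - 6P = P + 11 → 60 = 7P, so P = 60/7 ≈ 8.5714 and q = 137/7 ≈ 19.5714.

19.57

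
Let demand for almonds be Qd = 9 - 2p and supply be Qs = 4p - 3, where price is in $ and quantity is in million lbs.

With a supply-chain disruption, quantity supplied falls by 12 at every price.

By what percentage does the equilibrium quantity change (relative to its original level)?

-80

Before the shock: 9 - 2p = 4p - 3 ⇒ 12 = 6p ⇒ p = 2, Q = 5.
The new curves are Qd = 9 - 2p (demand) and Qs = 4p - 15 (supply).
New equilibrium: 9 - 2p = 4p - 15 ⇒ 24 = 6p ⇒ p = 4, Q = 1.
%ΔQ = (1 − 5) / 5 × 100 = -80%.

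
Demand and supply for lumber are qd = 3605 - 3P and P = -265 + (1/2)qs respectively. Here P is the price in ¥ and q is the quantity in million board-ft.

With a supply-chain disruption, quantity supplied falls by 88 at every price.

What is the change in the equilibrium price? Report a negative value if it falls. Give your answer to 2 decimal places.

+17.60

Original equilibrium: 3605 - 3P = 2P + 530 gives 3075 = 5P, so P = 615 and q = 1760.
The shock moves the curves to qd = 3605 - 3P and qs = 2P + 442.
Setting them equal: 3605 - 3P = 2P + 442 → 3163 = 5P, so P = 632.6 and q = 1707.2.
ΔP = 632.6 − 615 = +17.60.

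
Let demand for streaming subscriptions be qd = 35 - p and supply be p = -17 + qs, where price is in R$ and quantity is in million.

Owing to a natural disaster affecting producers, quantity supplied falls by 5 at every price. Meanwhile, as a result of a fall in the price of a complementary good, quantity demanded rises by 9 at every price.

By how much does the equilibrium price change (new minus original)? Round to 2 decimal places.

Solve the original market: 35 - p = p + 17, hence p = 9 and q = 26.
The shock moves the curves to qd = 44 - p and qs = p + 12.
New equilibrium: 44 - p = p + 12 ⇒ 32 = 2p ⇒ p = 16, q = 28.
Δp = 16 − 9 = +7.00.

+7.00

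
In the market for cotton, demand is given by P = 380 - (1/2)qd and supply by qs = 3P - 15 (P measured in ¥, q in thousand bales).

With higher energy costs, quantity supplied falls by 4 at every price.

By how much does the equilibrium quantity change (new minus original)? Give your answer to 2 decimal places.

Before the shock: 760 - 2P = 3P - 15 ⇒ 775 = 5P ⇒ P = 155, q = 450.
The shock moves the curves to qd = 760 - 2P and qs = 3P - 19.
Equate the new curves: 760 - 2P = 3P - 19, giving 779 = 5P, P = 155.8, q = 448.4.
Δq = 448.4 − 450 = -1.60.

-1.60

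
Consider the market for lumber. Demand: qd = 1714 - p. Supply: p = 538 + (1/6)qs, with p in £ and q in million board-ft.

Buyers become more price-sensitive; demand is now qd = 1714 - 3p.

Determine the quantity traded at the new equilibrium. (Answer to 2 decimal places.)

Original equilibrium: 1714 - p = 6p - 3228 gives 4942 = 7p, so p = 706 and q = 1008.
The new curves are qd = 1714 - 3p (demand) and qs = 6p - 3228 (supply).
New equilibrium: 1714 - 3p = 6p - 3228 ⇒ 4942 = 9p ⇒ p = 4942/9 ≈ 549.1111, q = 200/3 ≈ 66.6667.

66.67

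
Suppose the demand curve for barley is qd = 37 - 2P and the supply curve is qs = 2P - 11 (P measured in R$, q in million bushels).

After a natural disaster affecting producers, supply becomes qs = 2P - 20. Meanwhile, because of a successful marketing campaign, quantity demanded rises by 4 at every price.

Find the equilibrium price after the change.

15.25

Before the shock: 37 - 2P = 2P - 11 ⇒ 48 = 4P ⇒ P = 12, q = 13.
The new curves are qd = 41 - 2P (demand) and qs = 2P - 20 (supply).
New equilibrium: 41 - 2P = 2P - 20 ⇒ 61 = 4P ⇒ P = 15.25, q = 10.5.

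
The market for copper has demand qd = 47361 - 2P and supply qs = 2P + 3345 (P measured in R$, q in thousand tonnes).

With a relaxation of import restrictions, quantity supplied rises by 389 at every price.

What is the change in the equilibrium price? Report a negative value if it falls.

-97.25

Initially, 47361 - 2P = 2P + 3345, so 44016 = 4P and P = 11004, q = 25353.
With the change applied: demand qd = 47361 - 2P, supply qs = 2P + 3734.
Setting them equal: 47361 - 2P = 2P + 3734 → 43627 = 4P, so P = 10906.75 and q = 25547.5.
ΔP = 10906.75 − 11004 = -97.25.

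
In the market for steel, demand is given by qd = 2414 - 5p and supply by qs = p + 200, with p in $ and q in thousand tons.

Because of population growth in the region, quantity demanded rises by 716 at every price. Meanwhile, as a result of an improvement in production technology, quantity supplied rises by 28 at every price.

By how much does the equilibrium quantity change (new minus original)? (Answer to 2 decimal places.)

Original equilibrium: 2414 - 5p = p + 200 gives 2214 = 6p, so p = 369 and q = 569.
The shock moves the curves to qd = 3130 - 5p and qs = p + 228.
Clearing the new market: 3130 - 5p = p + 228, so p = 1451/3 ≈ 483.6667 and q = 2135/3 ≈ 711.6667.
Δq = 711.6667 − 569 = +142.67.

+142.67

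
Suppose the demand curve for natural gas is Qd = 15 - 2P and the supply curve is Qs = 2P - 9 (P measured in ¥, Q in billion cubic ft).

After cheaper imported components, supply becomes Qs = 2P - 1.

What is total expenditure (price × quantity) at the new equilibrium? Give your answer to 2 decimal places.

Initially, 15 - 2P = 2P - 9, so 24 = 4P and P = 6, Q = 3.
The new curves are Qd = 15 - 2P (demand) and Qs = 2P - 1 (supply).
Setting them equal: 15 - 2P = 2P - 1 → 16 = 4P, so P = 4 and Q = 7.
New expenditure = 4 × 7 = 28.00.

28.00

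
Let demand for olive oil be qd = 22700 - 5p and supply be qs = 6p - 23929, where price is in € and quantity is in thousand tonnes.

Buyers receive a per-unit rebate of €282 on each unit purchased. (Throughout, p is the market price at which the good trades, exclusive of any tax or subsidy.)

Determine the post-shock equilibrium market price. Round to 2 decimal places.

4367.18

Initially, 22700 - 5p = 6p - 23929, so 46629 = 11p and p = 4239, q = 1505.
Since buyers' out-of-pocket price is the market price minus the rebate, the effective demand curve becomes qd = 24110 - 5p.
New equilibrium: 24110 - 5p = 6p - 23929 ⇒ 48039 = 11p ⇒ p = 48039/11 ≈ 4367.1818, q = 25015/11 ≈ 2274.0909.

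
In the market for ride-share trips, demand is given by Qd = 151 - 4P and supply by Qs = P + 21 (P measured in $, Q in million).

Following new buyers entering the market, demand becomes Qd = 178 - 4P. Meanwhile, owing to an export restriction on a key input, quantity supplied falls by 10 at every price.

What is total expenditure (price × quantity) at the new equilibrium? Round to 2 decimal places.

1482.96

Before the shock: 151 - 4P = P + 21 ⇒ 130 = 5P ⇒ P = 26, Q = 47.
The new curves are Qd = 178 - 4P (demand) and Qs = P + 11 (supply).
Clearing the new market: 178 - 4P = P + 11, so P = 33.4 and Q = 44.4.
New expenditure = 33.4 × 44.4 = 1482.96.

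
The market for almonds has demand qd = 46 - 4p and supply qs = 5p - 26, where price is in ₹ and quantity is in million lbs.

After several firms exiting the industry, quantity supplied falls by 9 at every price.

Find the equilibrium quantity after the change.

10

Initially, 46 - 4p = 5p - 26, so 72 = 9p and p = 8, q = 14.
After the shift, demand is qd = 46 - 4p and supply is qs = 5p - 35.
New equilibrium: 46 - 4p = 5p - 35 ⇒ 81 = 9p ⇒ p = 9, q = 10.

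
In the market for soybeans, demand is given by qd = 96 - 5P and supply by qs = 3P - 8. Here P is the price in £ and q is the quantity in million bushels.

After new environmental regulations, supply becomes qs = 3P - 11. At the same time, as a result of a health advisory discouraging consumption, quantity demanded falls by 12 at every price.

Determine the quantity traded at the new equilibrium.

24.625

Original equilibrium: 96 - 5P = 3P - 8 gives 104 = 8P, so P = 13 and q = 31.
The new curves are qd = 84 - 5P (demand) and qs = 3P - 11 (supply).
Equate the new curves: 84 - 5P = 3P - 11, giving 95 = 8P, P = 11.875, q = 24.625.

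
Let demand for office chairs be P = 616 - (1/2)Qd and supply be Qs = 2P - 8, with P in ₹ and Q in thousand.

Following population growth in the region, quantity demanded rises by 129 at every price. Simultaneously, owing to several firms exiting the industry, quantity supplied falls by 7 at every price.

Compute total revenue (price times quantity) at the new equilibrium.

231512

Solve the original market: 1232 - 2P = 2P - 8, hence P = 310 and Q = 612.
After the shift, demand is Qd = 1361 - 2P and supply is Qs = 2P - 15.
Setting them equal: 1361 - 2P = 2P - 15 → 1376 = 4P, so P = 344 and Q = 673.
New expenditure = 344 × 673 = 231512.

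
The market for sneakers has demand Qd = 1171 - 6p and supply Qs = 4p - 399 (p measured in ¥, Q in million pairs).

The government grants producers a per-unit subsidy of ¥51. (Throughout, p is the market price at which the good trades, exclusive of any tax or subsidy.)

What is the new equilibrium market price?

Solve the original market: 1171 - 6p = 4p - 399, hence p = 157 and Q = 229.
Since sellers receive the price plus the subsidy, the effective supply curve becomes Qs = 4p - 195.
Equate the new curves: 1171 - 6p = 4p - 195, giving 1366 = 10p, p = 136.6, Q = 351.4.

136.6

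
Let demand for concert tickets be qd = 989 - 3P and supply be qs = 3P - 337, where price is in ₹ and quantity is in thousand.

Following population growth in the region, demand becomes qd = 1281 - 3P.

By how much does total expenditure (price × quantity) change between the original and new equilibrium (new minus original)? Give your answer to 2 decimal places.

Before the shock: 989 - 3P = 3P - 337 ⇒ 1326 = 6P ⇒ P = 221, q = 326.
The new curves are qd = 1281 - 3P (demand) and qs = 3P - 337 (supply).
Equate the new curves: 1281 - 3P = 3P - 337, giving 1618 = 6P, P = 809/3 ≈ 269.6667, q = 472.
Expenditure moves from 221×326 = 72046 to 269.6667×472 = 127282.6667; change = +55236.67.

+55236.67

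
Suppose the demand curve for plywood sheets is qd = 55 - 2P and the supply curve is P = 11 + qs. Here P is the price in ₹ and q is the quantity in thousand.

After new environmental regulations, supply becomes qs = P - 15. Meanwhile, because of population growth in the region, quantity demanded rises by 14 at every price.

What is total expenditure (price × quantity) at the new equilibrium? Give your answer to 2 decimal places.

Initially, 55 - 2P = P - 11, so 66 = 3P and P = 22, q = 11.
The shock moves the curves to qd = 69 - 2P and qs = P - 15.
Equate the new curves: 69 - 2P = P - 15, giving 84 = 3P, P = 28, q = 13.
New expenditure = 28 × 13 = 364.00.

364.00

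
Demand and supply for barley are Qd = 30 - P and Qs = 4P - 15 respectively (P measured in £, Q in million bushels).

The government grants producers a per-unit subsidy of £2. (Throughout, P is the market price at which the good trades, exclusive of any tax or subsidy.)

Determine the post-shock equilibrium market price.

7.4

Initially, 30 - P = 4P - 15, so 45 = 5P and P = 9, Q = 21.
Since sellers receive the price plus the subsidy, the effective supply curve becomes Qs = 4P - 7.
Equate the new curves: 30 - P = 4P - 7, giving 37 = 5P, P = 7.4, Q = 22.6.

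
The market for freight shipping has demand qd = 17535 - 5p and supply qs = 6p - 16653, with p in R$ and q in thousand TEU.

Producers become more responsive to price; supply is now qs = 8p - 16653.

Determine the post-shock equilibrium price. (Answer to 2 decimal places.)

2629.85

Solve the original market: 17535 - 5p = 6p - 16653, hence p = 3108 and q = 1995.
The new curves are qd = 17535 - 5p (demand) and qs = 8p - 16653 (supply).
New equilibrium: 17535 - 5p = 8p - 16653 ⇒ 34188 = 13p ⇒ p = 34188/13 ≈ 2629.8462, q = 57015/13 ≈ 4385.7692.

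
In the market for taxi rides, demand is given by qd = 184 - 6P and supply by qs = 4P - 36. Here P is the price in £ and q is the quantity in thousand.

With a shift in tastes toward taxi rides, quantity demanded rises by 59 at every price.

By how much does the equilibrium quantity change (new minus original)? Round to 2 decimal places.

+23.60

Initially, 184 - 6P = 4P - 36, so 220 = 10P and P = 22, q = 52.
After the shift, demand is qd = 243 - 6P and supply is qs = 4P - 36.
Clearing the new market: 243 - 6P = 4P - 36, so P = 27.9 and q = 75.6.
Δq = 75.6 − 52 = +23.60.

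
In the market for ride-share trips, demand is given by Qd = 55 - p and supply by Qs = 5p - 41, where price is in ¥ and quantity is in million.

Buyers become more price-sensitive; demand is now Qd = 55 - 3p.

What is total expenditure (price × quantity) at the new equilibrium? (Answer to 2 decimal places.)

228.00

Original equilibrium: 55 - p = 5p - 41 gives 96 = 6p, so p = 16 and Q = 39.
With the change applied: demand Qd = 55 - 3p, supply Qs = 5p - 41.
Equate the new curves: 55 - 3p = 5p - 41, giving 96 = 8p, p = 12, Q = 19.
New expenditure = 12 × 19 = 228.00.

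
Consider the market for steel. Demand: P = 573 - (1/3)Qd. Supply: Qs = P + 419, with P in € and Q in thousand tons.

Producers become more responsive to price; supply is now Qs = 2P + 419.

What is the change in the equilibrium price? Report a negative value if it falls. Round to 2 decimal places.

Original equilibrium: 1719 - 3P = P + 419 gives 1300 = 4P, so P = 325 and Q = 744.
The shock moves the curves to Qd = 1719 - 3P and Qs = 2P + 419.
Setting them equal: 1719 - 3P = 2P + 419 → 1300 = 5P, so P = 260 and Q = 939.
ΔP = 260 − 325 = -65.00.

-65.00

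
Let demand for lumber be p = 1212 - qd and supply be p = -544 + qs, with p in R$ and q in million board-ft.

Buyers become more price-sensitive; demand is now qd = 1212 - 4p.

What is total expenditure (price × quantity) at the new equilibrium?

Solve the original market: 1212 - p = p + 544, hence p = 334 and q = 878.
The new curves are qd = 1212 - 4p (demand) and qs = p + 544 (supply).
Clearing the new market: 1212 - 4p = p + 544, so p = 133.6 and q = 677.6.
New expenditure = 133.6 × 677.6 = 90527.36.

90527.36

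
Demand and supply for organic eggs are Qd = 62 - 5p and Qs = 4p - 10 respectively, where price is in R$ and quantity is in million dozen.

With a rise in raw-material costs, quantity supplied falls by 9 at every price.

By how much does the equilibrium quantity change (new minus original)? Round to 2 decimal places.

Before the shock: 62 - 5p = 4p - 10 ⇒ 72 = 9p ⇒ p = 8, Q = 22.
The new curves are Qd = 62 - 5p (demand) and Qs = 4p - 19 (supply).
New equilibrium: 62 - 5p = 4p - 19 ⇒ 81 = 9p ⇒ p = 9, Q = 17.
ΔQ = 17 − 22 = -5.00.

-5.00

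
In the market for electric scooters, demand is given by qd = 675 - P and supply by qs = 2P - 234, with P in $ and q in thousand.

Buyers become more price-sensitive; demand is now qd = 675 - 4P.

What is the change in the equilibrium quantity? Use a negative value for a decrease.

Before the shock: 675 - P = 2P - 234 ⇒ 909 = 3P ⇒ P = 303, q = 372.
The shock moves the curves to qd = 675 - 4P and qs = 2P - 234.
Equate the new curves: 675 - 4P = 2P - 234, giving 909 = 6P, P = 151.5, q = 69.
Δq = 69 − 372 = -303.

-303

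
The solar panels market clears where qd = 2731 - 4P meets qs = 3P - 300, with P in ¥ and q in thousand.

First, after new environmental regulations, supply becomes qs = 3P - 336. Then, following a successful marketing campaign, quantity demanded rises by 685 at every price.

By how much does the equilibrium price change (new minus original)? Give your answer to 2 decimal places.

Solve the original market: 2731 - 4P = 3P - 300, hence P = 433 and q = 999.
After the shift, demand is qd = 3416 - 4P and supply is qs = 3P - 336.
Equate the new curves: 3416 - 4P = 3P - 336, giving 3752 = 7P, P = 536, q = 1272.
ΔP = 536 − 433 = +103.00.

+103.00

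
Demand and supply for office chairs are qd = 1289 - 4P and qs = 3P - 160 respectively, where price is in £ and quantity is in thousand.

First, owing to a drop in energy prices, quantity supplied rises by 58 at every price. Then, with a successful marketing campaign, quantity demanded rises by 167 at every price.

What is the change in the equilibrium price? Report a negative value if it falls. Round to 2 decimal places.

Original equilibrium: 1289 - 4P = 3P - 160 gives 1449 = 7P, so P = 207 and q = 461.
The new curves are qd = 1456 - 4P (demand) and qs = 3P - 102 (supply).
Clearing the new market: 1456 - 4P = 3P - 102, so P = 1558/7 ≈ 222.5714 and q = 3960/7 ≈ 565.7143.
ΔP = 222.5714 − 207 = +15.57.

+15.57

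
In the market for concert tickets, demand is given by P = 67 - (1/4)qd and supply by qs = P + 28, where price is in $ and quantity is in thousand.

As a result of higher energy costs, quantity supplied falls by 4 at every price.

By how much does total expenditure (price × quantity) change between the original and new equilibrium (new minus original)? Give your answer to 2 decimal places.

-95.36

Solve the original market: 268 - 4P = P + 28, hence P = 48 and q = 76.
With the change applied: demand qd = 268 - 4P, supply qs = P + 24.
New equilibrium: 268 - 4P = P + 24 ⇒ 244 = 5P ⇒ P = 48.8, q = 72.8.
Expenditure moves from 48×76 = 3648 to 48.8×72.8 = 3552.64; change = -95.36.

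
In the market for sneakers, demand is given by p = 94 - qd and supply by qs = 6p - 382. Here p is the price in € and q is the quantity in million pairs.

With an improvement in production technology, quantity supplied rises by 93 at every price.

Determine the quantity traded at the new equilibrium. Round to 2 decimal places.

Before the shock: 94 - p = 6p - 382 ⇒ 476 = 7p ⇒ p = 68, q = 26.
The shock moves the curves to qd = 94 - p and qs = 6p - 289.
Clearing the new market: 94 - p = 6p - 289, so p = 383/7 ≈ 54.7143 and q = 275/7 ≈ 39.2857.

39.29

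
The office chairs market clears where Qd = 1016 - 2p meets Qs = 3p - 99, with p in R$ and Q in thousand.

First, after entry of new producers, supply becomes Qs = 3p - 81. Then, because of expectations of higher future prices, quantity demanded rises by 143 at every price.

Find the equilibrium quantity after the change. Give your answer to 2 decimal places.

663.00

Original equilibrium: 1016 - 2p = 3p - 99 gives 1115 = 5p, so p = 223 and Q = 570.
With the change applied: demand Qd = 1159 - 2p, supply Qs = 3p - 81.
Equate the new curves: 1159 - 2p = 3p - 81, giving 1240 = 5p, p = 248, Q = 663.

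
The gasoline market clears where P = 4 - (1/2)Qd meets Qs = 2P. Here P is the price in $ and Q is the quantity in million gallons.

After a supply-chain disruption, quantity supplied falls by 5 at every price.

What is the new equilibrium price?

Solve the original market: 8 - 2P = 2P, hence P = 2 and Q = 4.
With the change applied: demand Qd = 8 - 2P, supply Qs = 2P - 5.
Clearing the new market: 8 - 2P = 2P - 5, so P = 3.25 and Q = 1.5.

3.25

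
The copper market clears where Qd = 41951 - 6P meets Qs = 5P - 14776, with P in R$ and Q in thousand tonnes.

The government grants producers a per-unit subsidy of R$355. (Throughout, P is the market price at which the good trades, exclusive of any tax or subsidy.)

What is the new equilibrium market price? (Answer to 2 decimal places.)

Initially, 41951 - 6P = 5P - 14776, so 56727 = 11P and P = 5157, Q = 11009.
Since sellers receive the price plus the subsidy, the effective supply curve becomes Qs = 5P - 13001.
Setting them equal: 41951 - 6P = 5P - 13001 → 54952 = 11P, so P = 54952/11 ≈ 4995.6364 and Q = 131749/11 ≈ 11977.1818.

4995.64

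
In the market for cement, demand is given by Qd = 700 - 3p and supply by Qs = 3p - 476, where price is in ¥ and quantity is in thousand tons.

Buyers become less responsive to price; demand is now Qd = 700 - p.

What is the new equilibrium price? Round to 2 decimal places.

294.00

Before the shock: 700 - 3p = 3p - 476 ⇒ 1176 = 6p ⇒ p = 196, Q = 112.
The new curves are Qd = 700 - p (demand) and Qs = 3p - 476 (supply).
New equilibrium: 700 - p = 3p - 476 ⇒ 1176 = 4p ⇒ p = 294, Q = 406.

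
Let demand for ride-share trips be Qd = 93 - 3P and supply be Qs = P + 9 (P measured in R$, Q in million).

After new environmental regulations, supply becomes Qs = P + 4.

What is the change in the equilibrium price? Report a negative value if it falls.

+1.25

Initially, 93 - 3P = P + 9, so 84 = 4P and P = 21, Q = 30.
After the shift, demand is Qd = 93 - 3P and supply is Qs = P + 4.
New equilibrium: 93 - 3P = P + 4 ⇒ 89 = 4P ⇒ P = 22.25, Q = 26.25.
ΔP = 22.25 − 21 = +1.25.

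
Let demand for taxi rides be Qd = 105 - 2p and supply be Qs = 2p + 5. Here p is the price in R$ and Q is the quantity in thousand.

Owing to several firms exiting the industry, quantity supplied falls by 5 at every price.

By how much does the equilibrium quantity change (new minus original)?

-2.5

Initially, 105 - 2p = 2p + 5, so 100 = 4p and p = 25, Q = 55.
The shock moves the curves to Qd = 105 - 2p and Qs = 2p.
Equate the new curves: 105 - 2p = 2p, giving 105 = 4p, p = 26.25, Q = 52.5.
ΔQ = 52.5 − 55 = -2.5.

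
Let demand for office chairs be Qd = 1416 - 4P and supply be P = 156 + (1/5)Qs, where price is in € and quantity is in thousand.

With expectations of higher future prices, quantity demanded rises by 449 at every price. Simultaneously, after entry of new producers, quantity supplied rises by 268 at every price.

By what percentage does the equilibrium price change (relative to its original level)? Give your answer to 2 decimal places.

Before the shock: 1416 - 4P = 5P - 780 ⇒ 2196 = 9P ⇒ P = 244, Q = 440.
The shock moves the curves to Qd = 1865 - 4P and Qs = 5P - 512.
Clearing the new market: 1865 - 4P = 5P - 512, so P = 2377/9 ≈ 264.1111 and Q = 7277/9 ≈ 808.5556.
%ΔP = (264.1111 − 244) / 244 × 100 = +8.24%.

+8.24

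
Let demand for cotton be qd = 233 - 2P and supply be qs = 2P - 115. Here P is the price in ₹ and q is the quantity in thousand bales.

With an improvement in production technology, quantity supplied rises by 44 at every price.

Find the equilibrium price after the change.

Solve the original market: 233 - 2P = 2P - 115, hence P = 87 and q = 59.
After the shift, demand is qd = 233 - 2P and supply is qs = 2P - 71.
Setting them equal: 233 - 2P = 2P - 71 → 304 = 4P, so P = 76 and q = 81.

76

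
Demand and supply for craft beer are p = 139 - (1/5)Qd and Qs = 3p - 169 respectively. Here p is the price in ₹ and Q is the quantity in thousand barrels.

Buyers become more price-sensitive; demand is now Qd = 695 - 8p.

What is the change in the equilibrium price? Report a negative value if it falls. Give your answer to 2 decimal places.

-29.45

Original equilibrium: 695 - 5p = 3p - 169 gives 864 = 8p, so p = 108 and Q = 155.
The new curves are Qd = 695 - 8p (demand) and Qs = 3p - 169 (supply).
Clearing the new market: 695 - 8p = 3p - 169, so p = 864/11 ≈ 78.5455 and Q = 733/11 ≈ 66.6364.
Δp = 78.5455 − 108 = -29.45.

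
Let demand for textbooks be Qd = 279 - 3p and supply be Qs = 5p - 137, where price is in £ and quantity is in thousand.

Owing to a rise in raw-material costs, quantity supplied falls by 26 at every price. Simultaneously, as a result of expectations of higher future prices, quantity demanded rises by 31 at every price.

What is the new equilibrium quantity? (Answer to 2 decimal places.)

132.63

Solve the original market: 279 - 3p = 5p - 137, hence p = 52 and Q = 123.
With the change applied: demand Qd = 310 - 3p, supply Qs = 5p - 163.
New equilibrium: 310 - 3p = 5p - 163 ⇒ 473 = 8p ⇒ p = 59.125, Q = 132.625.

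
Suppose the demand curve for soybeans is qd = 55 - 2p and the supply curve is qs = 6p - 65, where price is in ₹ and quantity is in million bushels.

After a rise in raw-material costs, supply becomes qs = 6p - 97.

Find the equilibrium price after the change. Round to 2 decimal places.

Solve the original market: 55 - 2p = 6p - 65, hence p = 15 and q = 25.
The new curves are qd = 55 - 2p (demand) and qs = 6p - 97 (supply).
Clearing the new market: 55 - 2p = 6p - 97, so p = 19 and q = 17.

19.00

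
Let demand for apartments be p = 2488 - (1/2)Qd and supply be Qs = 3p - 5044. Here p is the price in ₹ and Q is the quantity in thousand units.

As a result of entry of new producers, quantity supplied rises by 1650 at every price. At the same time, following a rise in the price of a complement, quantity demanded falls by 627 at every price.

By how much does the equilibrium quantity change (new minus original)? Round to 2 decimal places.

Initially, 4976 - 2p = 3p - 5044, so 10020 = 5p and p = 2004, Q = 968.
With the change applied: demand Qd = 4349 - 2p, supply Qs = 3p - 3394.
Equate the new curves: 4349 - 2p = 3p - 3394, giving 7743 = 5p, p = 1548.6, Q = 1251.8.
ΔQ = 1251.8 − 968 = +283.80.

+283.80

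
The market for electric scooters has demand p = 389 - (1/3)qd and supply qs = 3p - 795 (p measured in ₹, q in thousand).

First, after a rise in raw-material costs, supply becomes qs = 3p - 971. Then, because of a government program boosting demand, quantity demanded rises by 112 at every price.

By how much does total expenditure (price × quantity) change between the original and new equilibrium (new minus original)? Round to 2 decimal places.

-3072.00

Solve the original market: 1167 - 3p = 3p - 795, hence p = 327 and q = 186.
After the shift, demand is qd = 1279 - 3p and supply is qs = 3p - 971.
New equilibrium: 1279 - 3p = 3p - 971 ⇒ 2250 = 6p ⇒ p = 375, q = 154.
Expenditure moves from 327×186 = 60822 to 375×154 = 57750; change = -3072.00.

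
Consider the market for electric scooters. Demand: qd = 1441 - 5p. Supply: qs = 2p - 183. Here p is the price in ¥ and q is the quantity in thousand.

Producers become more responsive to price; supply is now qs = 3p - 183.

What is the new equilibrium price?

203

Initially, 1441 - 5p = 2p - 183, so 1624 = 7p and p = 232, q = 281.
The new curves are qd = 1441 - 5p (demand) and qs = 3p - 183 (supply).
Equate the new curves: 1441 - 5p = 3p - 183, giving 1624 = 8p, p = 203, q = 426.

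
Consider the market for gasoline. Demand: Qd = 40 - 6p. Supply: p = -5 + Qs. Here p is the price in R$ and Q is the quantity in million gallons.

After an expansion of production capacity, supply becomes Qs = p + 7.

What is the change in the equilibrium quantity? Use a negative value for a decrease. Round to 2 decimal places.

Solve the original market: 40 - 6p = p + 5, hence p = 5 and Q = 10.
The shock moves the curves to Qd = 40 - 6p and Qs = p + 7.
New equilibrium: 40 - 6p = p + 7 ⇒ 33 = 7p ⇒ p = 33/7 ≈ 4.7143, Q = 82/7 ≈ 11.7143.
ΔQ = 11.7143 − 10 = +1.71.

+1.71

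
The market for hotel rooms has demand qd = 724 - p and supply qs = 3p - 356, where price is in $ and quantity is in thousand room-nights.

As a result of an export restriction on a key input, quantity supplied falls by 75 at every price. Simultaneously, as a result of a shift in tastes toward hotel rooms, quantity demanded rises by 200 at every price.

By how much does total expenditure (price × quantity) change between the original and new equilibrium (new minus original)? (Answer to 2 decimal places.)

Initially, 724 - p = 3p - 356, so 1080 = 4p and p = 270, q = 454.
The new curves are qd = 924 - p (demand) and qs = 3p - 431 (supply).
New equilibrium: 924 - p = 3p - 431 ⇒ 1355 = 4p ⇒ p = 338.75, q = 585.25.
Expenditure moves from 270×454 = 122580 to 338.75×585.25 = 198253.4375; change = +75673.44.

+75673.44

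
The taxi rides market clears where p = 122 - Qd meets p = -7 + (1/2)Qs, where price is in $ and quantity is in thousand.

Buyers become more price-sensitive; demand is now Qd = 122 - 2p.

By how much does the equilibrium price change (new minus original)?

-9

Solve the original market: 122 - p = 2p + 14, hence p = 36 and Q = 86.
The shock moves the curves to Qd = 122 - 2p and Qs = 2p + 14.
Setting them equal: 122 - 2p = 2p + 14 → 108 = 4p, so p = 27 and Q = 68.
Δp = 27 − 36 = -9.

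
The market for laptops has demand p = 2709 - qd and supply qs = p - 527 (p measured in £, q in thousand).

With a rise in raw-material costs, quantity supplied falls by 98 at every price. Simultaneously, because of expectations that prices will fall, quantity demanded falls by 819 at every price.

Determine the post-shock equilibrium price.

Solve the original market: 2709 - p = p - 527, hence p = 1618 and q = 1091.
The shock moves the curves to qd = 1890 - p and qs = p - 625.
Setting them equal: 1890 - p = p - 625 → 2515 = 2p, so p = 1257.5 and q = 632.5.

1257.5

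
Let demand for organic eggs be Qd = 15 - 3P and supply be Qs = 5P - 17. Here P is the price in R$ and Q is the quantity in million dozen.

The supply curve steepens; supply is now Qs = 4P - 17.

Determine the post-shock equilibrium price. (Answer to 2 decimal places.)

Before the shock: 15 - 3P = 5P - 17 ⇒ 32 = 8P ⇒ P = 4, Q = 3.
With the change applied: demand Qd = 15 - 3P, supply Qs = 4P - 17.
Equate the new curves: 15 - 3P = 4P - 17, giving 32 = 7P, P = 32/7 ≈ 4.5714, Q = 9/7 ≈ 1.2857.

4.57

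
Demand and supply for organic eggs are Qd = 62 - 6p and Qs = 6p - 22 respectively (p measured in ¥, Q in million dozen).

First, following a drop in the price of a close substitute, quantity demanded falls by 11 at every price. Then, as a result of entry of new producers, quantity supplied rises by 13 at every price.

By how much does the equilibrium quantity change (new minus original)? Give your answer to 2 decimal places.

+1.00

Original equilibrium: 62 - 6p = 6p - 22 gives 84 = 12p, so p = 7 and Q = 20.
After the shift, demand is Qd = 51 - 6p and supply is Qs = 6p - 9.
New equilibrium: 51 - 6p = 6p - 9 ⇒ 60 = 12p ⇒ p = 5, Q = 21.
ΔQ = 21 − 20 = +1.00.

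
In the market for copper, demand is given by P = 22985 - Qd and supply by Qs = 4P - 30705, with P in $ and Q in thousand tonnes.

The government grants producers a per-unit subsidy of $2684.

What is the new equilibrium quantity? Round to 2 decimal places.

Original equilibrium: 22985 - P = 4P - 30705 gives 53690 = 5P, so P = 10738 and Q = 12247.
Since sellers receive the price plus the subsidy, the effective supply curve becomes Qs = 4P - 19969.
Setting them equal: 22985 - P = 4P - 19969 → 42954 = 5P, so P = 8590.8 and Q = 14394.2.

14394.20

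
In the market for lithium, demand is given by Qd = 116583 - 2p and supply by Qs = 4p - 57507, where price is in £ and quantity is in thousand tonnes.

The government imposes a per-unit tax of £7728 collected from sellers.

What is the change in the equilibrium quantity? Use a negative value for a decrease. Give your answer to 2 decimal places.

Before the shock: 116583 - 2p = 4p - 57507 ⇒ 174090 = 6p ⇒ p = 29015, Q = 58553.
Since sellers keep the price net of the tax, the effective supply curve becomes Qs = 4p - 88419.
Setting them equal: 116583 - 2p = 4p - 88419 → 205002 = 6p, so p = 34167 and Q = 48249.
ΔQ = 48249 − 58553 = -10304.00.

-10304.00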